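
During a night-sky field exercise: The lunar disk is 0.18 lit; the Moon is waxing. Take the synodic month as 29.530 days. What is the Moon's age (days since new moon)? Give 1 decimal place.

cos θ = 1 − 2f = 0.640, giving a principal value of 50.2°.
The Moon is waxing (0°–180°), so θ = 50.2° directly.
That fraction of the synodic month is 50.2/360 × 29.530 d ≈ 4.12 d.

4.1 days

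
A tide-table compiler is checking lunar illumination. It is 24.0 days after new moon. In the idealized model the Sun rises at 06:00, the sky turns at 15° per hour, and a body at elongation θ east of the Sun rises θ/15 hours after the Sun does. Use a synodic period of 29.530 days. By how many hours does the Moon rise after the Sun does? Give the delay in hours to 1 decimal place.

19.5 h

Phase angle: θ = 360°·(24.0 d)/(29.530 d) = 292.6°.
At 15° of sky rotation per hour, 292.6° corresponds to a 19.51 h lag.
So the Moon rises 19.51 h after the Sun.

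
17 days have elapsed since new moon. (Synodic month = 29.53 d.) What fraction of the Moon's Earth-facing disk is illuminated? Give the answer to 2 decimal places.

The Moon has covered 17/29.53 of its cycle, so θ ≈ 360° × 17/29.53 = 207.2°.
Illuminated fraction = (1 − cos 207.2°)/2 = (1 − (-0.889))/2 ≈ 0.945.

0.94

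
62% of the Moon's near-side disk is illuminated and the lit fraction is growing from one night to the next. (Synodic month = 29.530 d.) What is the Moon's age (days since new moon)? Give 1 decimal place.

From f = (1 − cos θ)/2: cos θ = 1 − 2×0.62 = -0.240; arccos → 103.9°.
Waxing ⇒ before full, so θ = 103.9°.
At 360°/29.530 d per day, 103.9° corresponds to 8.52 days.

8.5 days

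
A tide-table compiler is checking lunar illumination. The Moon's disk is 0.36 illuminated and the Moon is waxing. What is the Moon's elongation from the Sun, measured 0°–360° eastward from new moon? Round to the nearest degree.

74°

cos θ = 1 − 2f = 0.280, giving a principal value of 73.7°.
The Moon is waxing (0°–180°), so θ = 73.7° directly.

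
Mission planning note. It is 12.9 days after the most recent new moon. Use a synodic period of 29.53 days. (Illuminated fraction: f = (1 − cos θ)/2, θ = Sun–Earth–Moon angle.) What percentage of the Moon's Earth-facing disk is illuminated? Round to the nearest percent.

96%

Elongation θ = 360° × 12.9/29.53 ≈ 157.3°.
Illuminated fraction = (1 − cos 157.3°)/2 = (1 − (-0.922))/2 ≈ 0.961, so 96%.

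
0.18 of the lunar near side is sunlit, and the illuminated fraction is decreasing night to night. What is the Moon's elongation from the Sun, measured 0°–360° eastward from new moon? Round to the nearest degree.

Invert f = (1 − cos θ)/2 to get cos θ = 1 − 2(0.18) = 0.640, hence θ₀ = arccos 0.640 = 50.2°.
Since the Moon is past full (waning), take the reflex angle: θ = 360° − 50.2° = 309.8°.

310°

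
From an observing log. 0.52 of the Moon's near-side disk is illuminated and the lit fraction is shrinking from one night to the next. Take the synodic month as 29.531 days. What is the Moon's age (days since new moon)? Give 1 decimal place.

22.0 days

From f = (1 − cos θ)/2: cos θ = 1 − 2×0.52 = -0.040; arccos → 92.3°.
Waning ⇒ past full, so θ = 360° − 92.3° = 267.7°.
That fraction of the synodic month is 267.7/360 × 29.531 d ≈ 21.96 d.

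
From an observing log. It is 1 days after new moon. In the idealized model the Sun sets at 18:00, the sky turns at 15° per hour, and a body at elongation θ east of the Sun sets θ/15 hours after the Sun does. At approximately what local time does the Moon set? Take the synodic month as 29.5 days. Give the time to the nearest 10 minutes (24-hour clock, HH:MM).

18:50

The Moon has covered 1/29.5 of its cycle, so θ ≈ 360° × 1/29.5 = 12.2°.
At 15° of sky rotation per hour, 12.2° corresponds to a 0.81 h lag.
18:00 + 0.814 h ≈ 18:49 → 18:50 to the nearest ten minutes.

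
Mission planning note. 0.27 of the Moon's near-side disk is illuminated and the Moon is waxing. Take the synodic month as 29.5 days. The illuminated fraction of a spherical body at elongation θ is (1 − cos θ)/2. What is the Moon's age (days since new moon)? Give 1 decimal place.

5.1 days

Invert f = (1 − cos θ)/2 to get cos θ = 1 − 2(0.27) = 0.460, hence θ₀ = arccos 0.460 = 62.6°.
The Moon is waxing (0°–180°), so θ = 62.6° directly.
At 360°/29.5 d per day, 62.6° corresponds to 5.13 days.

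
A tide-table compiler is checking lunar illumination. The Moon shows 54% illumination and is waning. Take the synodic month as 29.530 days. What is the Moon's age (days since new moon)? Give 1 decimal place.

21.8 days

cos θ = 1 − 2f = -0.080, giving a principal value of 94.6°.
Waning ⇒ past full, so θ = 360° − 94.6° = 265.4°.
That fraction of the synodic month is 265.4/360 × 29.530 d ≈ 21.77 d.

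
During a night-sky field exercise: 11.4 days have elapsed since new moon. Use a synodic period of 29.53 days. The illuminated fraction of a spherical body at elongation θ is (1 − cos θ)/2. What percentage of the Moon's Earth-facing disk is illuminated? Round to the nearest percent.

88%

Phase angle: θ = 360°·(11.4 d)/(29.53 d) = 139.0°.
With cos θ = (-0.754), the lit fraction is (1 − (-0.754))/2 ≈ 0.877, so 88%.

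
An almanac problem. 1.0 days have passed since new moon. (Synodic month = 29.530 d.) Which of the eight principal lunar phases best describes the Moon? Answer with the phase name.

At 1.0/29.530 of the cycle, θ ≈ 12° — the new moon range.

new moon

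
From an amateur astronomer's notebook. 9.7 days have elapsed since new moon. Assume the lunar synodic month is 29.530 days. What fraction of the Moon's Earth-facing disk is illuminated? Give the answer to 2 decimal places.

The Moon has covered 9.7/29.530 of its cycle, so θ ≈ 360° × 9.7/29.530 = 118.3°.
cos 118.3° = (-0.473), so f = (1 − (-0.473))/2 = 0.737.

0.74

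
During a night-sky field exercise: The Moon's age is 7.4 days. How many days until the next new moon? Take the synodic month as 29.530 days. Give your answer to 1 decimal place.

The next new moon completes the synodic month: 29.530 − 7.4 = 22.130 days.

22.1 days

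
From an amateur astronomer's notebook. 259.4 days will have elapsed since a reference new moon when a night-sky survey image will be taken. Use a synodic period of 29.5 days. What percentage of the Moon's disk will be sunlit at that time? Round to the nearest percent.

Reduce mod P: 259.4 − 8×29.5 = 23.40 d into the current lunation.
Elongation θ = 360° × 23.40/29.5 ≈ 285.6°.
Illuminated fraction = (1 − cos 285.6°)/2 = (1 − 0.268)/2 ≈ 0.366, so 37%.

37%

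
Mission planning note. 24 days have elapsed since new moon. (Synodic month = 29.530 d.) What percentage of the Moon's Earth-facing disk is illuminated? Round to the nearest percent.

31%

The Moon has covered 24/29.530 of its cycle, so θ ≈ 360° × 24/29.530 = 292.6°.
Illuminated fraction = (1 − cos 292.6°)/2 = (1 − 0.384)/2 ≈ 0.308, so 31%.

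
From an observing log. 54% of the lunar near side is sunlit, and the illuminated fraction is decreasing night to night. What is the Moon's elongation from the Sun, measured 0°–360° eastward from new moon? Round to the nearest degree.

265°

From f = (1 − cos θ)/2: cos θ = 1 − 2×0.54 = -0.080; arccos → 94.6°.
Waning ⇒ past full, so θ = 360° − 94.6° = 265.4°.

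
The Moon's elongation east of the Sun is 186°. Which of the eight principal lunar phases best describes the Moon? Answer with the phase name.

186° lies in the full moon sector of the 8-phase cycle.

full moon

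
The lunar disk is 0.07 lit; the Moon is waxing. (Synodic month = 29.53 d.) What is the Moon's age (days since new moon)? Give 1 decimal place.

Invert f = (1 − cos θ)/2 to get cos θ = 1 − 2(0.07) = 0.860, hence θ₀ = arccos 0.860 = 30.7°.
Before full moon the principal value applies: θ = 30.7°.
That fraction of the synodic month is 30.7/360 × 29.53 d ≈ 2.52 d.

2.5 days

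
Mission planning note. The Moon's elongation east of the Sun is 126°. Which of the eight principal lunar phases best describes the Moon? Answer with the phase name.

The waxing gibbous sector spans roughly 112°–158°; 126° falls inside it.

waxing gibbous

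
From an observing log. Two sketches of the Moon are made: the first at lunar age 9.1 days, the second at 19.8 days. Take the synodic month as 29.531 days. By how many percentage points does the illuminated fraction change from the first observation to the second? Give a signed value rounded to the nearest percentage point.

θ₁ = 360° × 9.1/29.531 = 110.9°, f₁ = (1 − cos θ₁)/2 = 0.679.
θ₂ = 360° × 19.8/29.531 = 241.4°, f₂ = (1 − cos θ₂)/2 = 0.740.
Change = f₂ − f₁ = +0.061 → +6 percentage points.

+6 percentage points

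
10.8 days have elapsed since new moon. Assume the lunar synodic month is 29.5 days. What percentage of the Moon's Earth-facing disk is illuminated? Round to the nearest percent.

Phase angle: θ = 360°·(10.8 d)/(29.5 d) = 131.8°.
cos 131.8° = (-0.666), so f = (1 − (-0.666))/2 = 0.833, so 83%.

83%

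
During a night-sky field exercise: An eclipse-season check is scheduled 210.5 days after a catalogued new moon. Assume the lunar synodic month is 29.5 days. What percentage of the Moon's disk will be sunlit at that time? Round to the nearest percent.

17%

210.5 d spans 7 complete synodic months (7 × 29.5 = 206.50 d) plus 4.00 d.
The Moon has covered 4.00/29.5 of its cycle, so θ ≈ 360° × 4.00/29.5 = 48.8°.
With cos θ = 0.659, the lit fraction is (1 − 0.659)/2 ≈ 0.171, so 17%.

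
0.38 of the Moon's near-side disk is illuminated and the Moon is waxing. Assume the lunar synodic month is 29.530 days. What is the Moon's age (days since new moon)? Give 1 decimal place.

From f = (1 − cos θ)/2: cos θ = 1 − 2×0.38 = 0.240; arccos → 76.1°.
The Moon is waxing (0°–180°), so θ = 76.1° directly.
At 360°/29.530 d per day, 76.1° corresponds to 6.24 days.

6.2 days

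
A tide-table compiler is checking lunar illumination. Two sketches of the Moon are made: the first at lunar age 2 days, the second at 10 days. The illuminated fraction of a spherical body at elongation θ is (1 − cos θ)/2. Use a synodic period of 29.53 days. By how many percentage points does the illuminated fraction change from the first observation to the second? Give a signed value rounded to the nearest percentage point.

First observation: θ = 360°·2/29.53 = 24.4°, so f = 0.045.
Second observation: θ = 121.9°, f = 0.764.
Δf = 0.764 − 0.045 = +0.720, i.e. +72 pp.

+72 percentage points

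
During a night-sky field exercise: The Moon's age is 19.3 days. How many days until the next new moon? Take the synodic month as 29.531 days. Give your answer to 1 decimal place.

One full lunation from the last new moon is 29.531 d; remaining = 29.531 − 19.3 = 10.231 d.

10.2 days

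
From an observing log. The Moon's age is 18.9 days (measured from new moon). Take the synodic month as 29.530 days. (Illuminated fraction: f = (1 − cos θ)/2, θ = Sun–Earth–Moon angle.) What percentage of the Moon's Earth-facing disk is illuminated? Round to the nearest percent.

The Moon has covered 18.9/29.530 of its cycle, so θ ≈ 360° × 18.9/29.530 = 230.4°.
cos 230.4° = (-0.637), so f = (1 − (-0.637))/2 = 0.819, so 82%.

82%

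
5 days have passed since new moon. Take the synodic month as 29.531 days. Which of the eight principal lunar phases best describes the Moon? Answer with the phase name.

θ ≈ 360° × 5/29.531 = 61°, which falls in the waxing crescent sector.

waxing crescent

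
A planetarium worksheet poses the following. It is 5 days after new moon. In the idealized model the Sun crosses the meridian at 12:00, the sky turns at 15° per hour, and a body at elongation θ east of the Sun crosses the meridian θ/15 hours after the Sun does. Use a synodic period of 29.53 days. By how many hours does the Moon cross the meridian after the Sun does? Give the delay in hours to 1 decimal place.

4.1 h

Elongation θ = 360° × 5/29.53 ≈ 61.0°.
The Moon trails the Sun by θ/15 = 61.0/15 ≈ 4.06 hours.
So the Moon crosses the meridian 4.06 h after the Sun.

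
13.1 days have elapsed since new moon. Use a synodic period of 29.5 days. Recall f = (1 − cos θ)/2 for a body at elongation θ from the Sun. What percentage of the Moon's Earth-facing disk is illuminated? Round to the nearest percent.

97%

The Moon has covered 13.1/29.5 of its cycle, so θ ≈ 360° × 13.1/29.5 = 159.9°.
cos 159.9° = (-0.939), so f = (1 − (-0.939))/2 = 0.969, so 97%.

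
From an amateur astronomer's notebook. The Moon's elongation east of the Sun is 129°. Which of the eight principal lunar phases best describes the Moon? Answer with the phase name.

The waxing gibbous sector spans roughly 112°–158°; 129° falls inside it.

waxing gibbous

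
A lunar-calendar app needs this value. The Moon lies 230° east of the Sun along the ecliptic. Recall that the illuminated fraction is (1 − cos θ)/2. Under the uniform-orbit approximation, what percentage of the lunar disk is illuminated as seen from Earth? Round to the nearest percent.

Half-versine of 230°: (1 − (-0.643))/2 = 0.821, i.e. 82%.

82%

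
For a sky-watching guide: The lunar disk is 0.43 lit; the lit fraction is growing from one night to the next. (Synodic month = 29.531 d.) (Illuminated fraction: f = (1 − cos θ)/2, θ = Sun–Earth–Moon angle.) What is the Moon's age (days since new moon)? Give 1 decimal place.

6.7 days

Invert f = (1 − cos θ)/2 to get cos θ = 1 − 2(0.43) = 0.140, hence θ₀ = arccos 0.140 = 82.0°.
Waxing ⇒ before full, so θ = 82.0°.
That fraction of the synodic month is 82.0/360 × 29.531 d ≈ 6.72 d.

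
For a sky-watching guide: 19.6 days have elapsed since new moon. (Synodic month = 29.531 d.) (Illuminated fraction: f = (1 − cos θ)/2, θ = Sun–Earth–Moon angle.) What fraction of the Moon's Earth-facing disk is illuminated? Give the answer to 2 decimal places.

0.76

The Moon has covered 19.6/29.531 of its cycle, so θ ≈ 360° × 19.6/29.531 = 238.9°.
cos 238.9° = (-0.516), so f = (1 − (-0.516))/2 = 0.758.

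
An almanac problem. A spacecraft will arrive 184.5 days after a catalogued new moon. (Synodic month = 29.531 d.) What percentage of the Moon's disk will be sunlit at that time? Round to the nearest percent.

184.5/29.531 = 6.248 lunations, so 6 complete cycles and 7.31 d into the next.
Elongation θ = 360° × 7.31/29.531 ≈ 89.2°.
Illuminated fraction = (1 − cos 89.2°)/2 = (1 − 0.015)/2 ≈ 0.493, so 49%.

49%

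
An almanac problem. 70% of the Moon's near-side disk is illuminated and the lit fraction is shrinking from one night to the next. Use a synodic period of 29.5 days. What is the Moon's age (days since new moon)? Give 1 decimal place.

Invert f = (1 − cos θ)/2 to get cos θ = 1 − 2(0.70) = -0.400, hence θ₀ = arccos -0.400 = 113.6°.
Since the Moon is past full (waning), take the reflex angle: θ = 360° − 113.6° = 246.4°.
Age = 29.5 × 246.4°/360° ≈ 20.19 days.

20.2 days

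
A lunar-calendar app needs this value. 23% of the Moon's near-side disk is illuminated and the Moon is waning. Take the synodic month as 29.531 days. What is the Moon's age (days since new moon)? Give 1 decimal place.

24.8 days

Invert f = (1 − cos θ)/2 to get cos θ = 1 − 2(0.23) = 0.540, hence θ₀ = arccos 0.540 = 57.3°.
Since the Moon is past full (waning), take the reflex angle: θ = 360° − 57.3° = 302.7°.
That fraction of the synodic month is 302.7/360 × 29.531 d ≈ 24.83 d.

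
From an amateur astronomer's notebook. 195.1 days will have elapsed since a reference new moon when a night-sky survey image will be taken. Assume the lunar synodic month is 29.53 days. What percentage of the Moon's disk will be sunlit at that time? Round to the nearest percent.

89%

195.1 d spans 6 complete synodic months (6 × 29.53 = 177.18 d) plus 17.92 d.
Phase angle: θ = 360°·(17.92 d)/(29.53 d) = 218.5°.
Illuminated fraction = (1 − cos 218.5°)/2 = (1 − (-0.783))/2 ≈ 0.892, so 89%.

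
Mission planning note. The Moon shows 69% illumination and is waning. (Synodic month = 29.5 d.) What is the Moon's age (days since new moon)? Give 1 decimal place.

cos θ = 1 − 2f = -0.380, giving a principal value of 112.3°.
Waning ⇒ past full, so θ = 360° − 112.3° = 247.7°.
Age = 29.5 × 247.7°/360° ≈ 20.29 days.

20.3 days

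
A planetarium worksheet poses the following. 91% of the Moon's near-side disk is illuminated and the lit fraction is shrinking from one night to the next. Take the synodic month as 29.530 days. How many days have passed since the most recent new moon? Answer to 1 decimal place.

17.6 days

cos θ = 1 − 2f = -0.820, giving a principal value of 145.1°.
A waning Moon lies in 180°–360°, so θ = 360° − 145.1° = 214.9°.
That fraction of the synodic month is 214.9/360 × 29.530 d ≈ 17.63 d.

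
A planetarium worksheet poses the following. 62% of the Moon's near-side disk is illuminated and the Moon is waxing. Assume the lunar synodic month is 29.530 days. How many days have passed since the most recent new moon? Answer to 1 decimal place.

cos θ = 1 − 2f = -0.240, giving a principal value of 103.9°.
Waxing ⇒ before full, so θ = 103.9°.
At 360°/29.530 d per day, 103.9° corresponds to 8.52 days.

8.5 days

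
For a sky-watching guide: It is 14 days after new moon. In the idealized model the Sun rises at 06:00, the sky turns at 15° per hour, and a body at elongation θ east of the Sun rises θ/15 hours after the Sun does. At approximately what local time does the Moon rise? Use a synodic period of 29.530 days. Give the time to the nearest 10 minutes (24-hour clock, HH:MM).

17:20

Elongation θ = 360° × 14/29.530 ≈ 170.7°.
The Moon trails the Sun by θ/15 = 170.7/15 ≈ 11.38 hours.
06:00 + 11.378 h ≈ 17:23 → 17:20 to the nearest ten minutes.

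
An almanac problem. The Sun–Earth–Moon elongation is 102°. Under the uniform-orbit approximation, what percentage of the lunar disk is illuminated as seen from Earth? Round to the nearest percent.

Half-versine of 102°: (1 − (-0.208))/2 = 0.604, i.e. 60%.

60%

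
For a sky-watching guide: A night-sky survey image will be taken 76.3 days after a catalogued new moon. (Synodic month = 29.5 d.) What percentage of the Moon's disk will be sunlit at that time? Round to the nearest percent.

76.3 d spans 2 complete synodic months (2 × 29.5 = 59.00 d) plus 17.30 d.
Elongation θ = 360° × 17.30/29.5 ≈ 211.1°.
cos 211.1° = (-0.856), so f = (1 − (-0.856))/2 = 0.928, so 93%.

93%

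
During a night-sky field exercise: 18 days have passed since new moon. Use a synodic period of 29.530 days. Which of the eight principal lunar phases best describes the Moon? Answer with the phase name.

θ ≈ 360° × 18/29.530 = 219°, which falls in the waning gibbous sector.

waning gibbous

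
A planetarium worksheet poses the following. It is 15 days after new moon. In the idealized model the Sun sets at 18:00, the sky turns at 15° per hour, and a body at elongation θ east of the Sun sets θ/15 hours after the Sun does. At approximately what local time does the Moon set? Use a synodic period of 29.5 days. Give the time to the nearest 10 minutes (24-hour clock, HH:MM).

06:10

The Moon has covered 15/29.5 of its cycle, so θ ≈ 360° × 15/29.5 = 183.1°.
The Moon trails the Sun by θ/15 = 183.1/15 ≈ 12.20 hours.
18:00 + 12.203 h ≈ 06:12 → 06:10 to the nearest ten minutes.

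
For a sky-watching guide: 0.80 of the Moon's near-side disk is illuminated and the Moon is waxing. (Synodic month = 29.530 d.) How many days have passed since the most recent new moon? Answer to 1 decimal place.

10.4 days

From f = (1 − cos θ)/2: cos θ = 1 − 2×0.80 = -0.600; arccos → 126.9°.
Waxing ⇒ before full, so θ = 126.9°.
That fraction of the synodic month is 126.9/360 × 29.530 d ≈ 10.41 d.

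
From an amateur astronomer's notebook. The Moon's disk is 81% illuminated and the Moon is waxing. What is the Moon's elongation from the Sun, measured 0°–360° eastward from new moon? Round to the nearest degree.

128°

Invert f = (1 − cos θ)/2 to get cos θ = 1 − 2(0.81) = -0.620, hence θ₀ = arccos -0.620 = 128.3°.
Waxing ⇒ before full, so θ = 128.3°.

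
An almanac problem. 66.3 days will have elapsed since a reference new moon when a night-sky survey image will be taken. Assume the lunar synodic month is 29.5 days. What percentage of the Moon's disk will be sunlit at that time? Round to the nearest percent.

Reduce mod P: 66.3 − 2×29.5 = 7.30 d into the current lunation.
The Moon has covered 7.30/29.5 of its cycle, so θ ≈ 360° × 7.30/29.5 = 89.1°.
Illuminated fraction = (1 − cos 89.1°)/2 = (1 − 0.016)/2 ≈ 0.492, so 49%.

49%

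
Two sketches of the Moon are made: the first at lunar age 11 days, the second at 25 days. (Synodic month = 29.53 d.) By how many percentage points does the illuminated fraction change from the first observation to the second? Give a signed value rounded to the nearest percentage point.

-63 percentage points

θ₁ = 360° × 11/29.53 = 134.1°, f₁ = (1 − cos θ₁)/2 = 0.848.
θ₂ = 360° × 25/29.53 = 304.8°, f₂ = (1 − cos θ₂)/2 = 0.215.
Change = f₂ − f₁ = -0.633 → -63 percentage points.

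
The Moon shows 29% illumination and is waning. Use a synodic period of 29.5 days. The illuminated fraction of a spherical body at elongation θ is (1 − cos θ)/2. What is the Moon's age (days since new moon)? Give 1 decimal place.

From f = (1 − cos θ)/2: cos θ = 1 − 2×0.29 = 0.420; arccos → 65.2°.
Since the Moon is past full (waning), take the reflex angle: θ = 360° − 65.2° = 294.8°.
At 360°/29.5 d per day, 294.8° corresponds to 24.16 days.

24.2 days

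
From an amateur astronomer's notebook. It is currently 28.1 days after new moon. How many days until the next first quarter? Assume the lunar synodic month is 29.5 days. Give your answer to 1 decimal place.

8.8 days

First quarter is 0.25 of the way through the cycle: age 0.25 × 29.5 = 7.375 d.
This lunation's first quarter (7.375 d) has passed, so add one period: 36.875 − 28.1 = 8.775 days.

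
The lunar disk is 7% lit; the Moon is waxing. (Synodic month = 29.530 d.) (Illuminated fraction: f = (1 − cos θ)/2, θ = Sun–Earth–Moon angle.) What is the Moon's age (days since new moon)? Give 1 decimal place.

Invert f = (1 − cos θ)/2 to get cos θ = 1 − 2(0.07) = 0.860, hence θ₀ = arccos 0.860 = 30.7°.
Before full moon the principal value applies: θ = 30.7°.
That fraction of the synodic month is 30.7/360 × 29.530 d ≈ 2.52 d.

2.5 days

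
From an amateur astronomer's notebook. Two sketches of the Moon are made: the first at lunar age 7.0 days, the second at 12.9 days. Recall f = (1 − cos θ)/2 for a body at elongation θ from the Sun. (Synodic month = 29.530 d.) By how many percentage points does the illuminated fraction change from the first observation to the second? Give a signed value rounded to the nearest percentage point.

First observation: θ = 360°·7.0/29.530 = 85.3°, so f = 0.459.
Second observation: θ = 157.3°, f = 0.961.
Δf = 0.961 − 0.459 = +0.502, i.e. +50 pp.

+50 percentage points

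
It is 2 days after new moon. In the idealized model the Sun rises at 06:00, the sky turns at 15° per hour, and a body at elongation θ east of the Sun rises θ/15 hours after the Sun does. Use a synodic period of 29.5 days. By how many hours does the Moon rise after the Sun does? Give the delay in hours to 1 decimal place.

The Moon has covered 2/29.5 of its cycle, so θ ≈ 360° × 2/29.5 = 24.4°.
Delay after the Sun = 24.4° / (15°/h) ≈ 1.63 h.
So the Moon rises 1.63 h after the Sun.

1.6 h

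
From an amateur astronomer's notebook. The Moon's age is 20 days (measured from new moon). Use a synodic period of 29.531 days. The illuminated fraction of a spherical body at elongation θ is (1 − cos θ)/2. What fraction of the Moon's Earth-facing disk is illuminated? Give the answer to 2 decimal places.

The Moon has covered 20/29.531 of its cycle, so θ ≈ 360° × 20/29.531 = 243.8°.
cos 243.8° = (-0.441), so f = (1 − (-0.441))/2 = 0.721.

0.72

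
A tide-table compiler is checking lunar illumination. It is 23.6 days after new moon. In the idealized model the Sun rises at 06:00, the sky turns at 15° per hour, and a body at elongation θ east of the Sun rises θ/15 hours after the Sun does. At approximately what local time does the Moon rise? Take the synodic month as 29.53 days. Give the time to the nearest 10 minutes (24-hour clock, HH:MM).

The Moon has covered 23.6/29.53 of its cycle, so θ ≈ 360° × 23.6/29.53 = 287.7°.
Delay after the Sun = 287.7° / (15°/h) ≈ 19.18 h.
06:00 + 19.180 h ≈ 01:11 → 01:10 to the nearest ten minutes.

01:10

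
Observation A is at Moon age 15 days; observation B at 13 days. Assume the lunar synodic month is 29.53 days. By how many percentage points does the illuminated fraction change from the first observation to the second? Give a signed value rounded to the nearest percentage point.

First observation: θ = 360°·15/29.53 = 182.9°, so f = 0.999.
Second observation: θ = 158.5°, f = 0.965.
Δf = 0.965 − 0.999 = -0.034, i.e. -3 pp.

-3 pp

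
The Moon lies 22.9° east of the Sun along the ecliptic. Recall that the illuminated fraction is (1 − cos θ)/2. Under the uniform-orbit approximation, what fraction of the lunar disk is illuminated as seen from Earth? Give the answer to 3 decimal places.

0.039

f = (1 − cos 22.9°)/2 = (1 − 0.921)/2 ≈ 0.039.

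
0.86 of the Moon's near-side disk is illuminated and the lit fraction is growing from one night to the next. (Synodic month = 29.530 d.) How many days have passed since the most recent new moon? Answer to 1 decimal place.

From f = (1 − cos θ)/2: cos θ = 1 − 2×0.86 = -0.720; arccos → 136.1°.
Before full moon the principal value applies: θ = 136.1°.
That fraction of the synodic month is 136.1/360 × 29.530 d ≈ 11.16 d.

11.2 days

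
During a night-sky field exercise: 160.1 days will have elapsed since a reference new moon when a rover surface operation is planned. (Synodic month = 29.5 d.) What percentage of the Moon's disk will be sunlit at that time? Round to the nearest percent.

95%

160.1/29.5 = 5.427 lunations, so 5 complete cycles and 12.60 d into the next.
The Moon has covered 12.60/29.5 of its cycle, so θ ≈ 360° × 12.60/29.5 = 153.8°.
With cos θ = (-0.897), the lit fraction is (1 − (-0.897))/2 ≈ 0.948, so 95%.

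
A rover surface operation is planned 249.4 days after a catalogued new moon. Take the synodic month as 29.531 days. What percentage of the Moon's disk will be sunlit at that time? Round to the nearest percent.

Reduce mod P: 249.4 − 8×29.531 = 13.15 d into the current lunation.
Phase angle: θ = 360°·(13.15 d)/(29.531 d) = 160.3°.
With cos θ = (-0.942), the lit fraction is (1 − (-0.942))/2 ≈ 0.971, so 97%.

97%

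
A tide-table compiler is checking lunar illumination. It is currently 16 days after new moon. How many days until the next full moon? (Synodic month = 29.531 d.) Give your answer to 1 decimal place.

Full moon occurs at elongation 180°, i.e. at age 29.531 × 180/360 = 14.765 d.
Already past this cycle's full moon; the next is at 14.765 + 29.531 = 44.296 d, so 44.296 − 16 = 28.296 days.

28.3 days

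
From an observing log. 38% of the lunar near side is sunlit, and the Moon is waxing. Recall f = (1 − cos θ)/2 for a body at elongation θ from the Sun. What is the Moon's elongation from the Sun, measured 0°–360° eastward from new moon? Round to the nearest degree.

cos θ = 1 − 2f = 0.240, giving a principal value of 76.1°.
Waxing ⇒ before full, so θ = 76.1°.

76°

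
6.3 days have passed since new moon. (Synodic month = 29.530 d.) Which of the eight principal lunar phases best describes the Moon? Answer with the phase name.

θ ≈ 360° × 6.3/29.530 = 77°, which falls in the first quarter sector.

first quarter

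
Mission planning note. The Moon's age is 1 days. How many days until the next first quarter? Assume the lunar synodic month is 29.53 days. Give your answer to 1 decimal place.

First quarter is 0.25 of the way through the cycle: age 0.25 × 29.53 = 7.383 d.
So 6.383 days remain (7.383 − 1).

6.4 days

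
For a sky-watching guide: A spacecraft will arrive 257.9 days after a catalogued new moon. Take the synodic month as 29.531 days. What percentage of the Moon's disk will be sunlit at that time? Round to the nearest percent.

Reduce mod P: 257.9 − 8×29.531 = 21.65 d into the current lunation.
Phase angle: θ = 360°·(21.65 d)/(29.531 d) = 264.0°.
With cos θ = (-0.105), the lit fraction is (1 − (-0.105))/2 ≈ 0.553, so 55%.

55%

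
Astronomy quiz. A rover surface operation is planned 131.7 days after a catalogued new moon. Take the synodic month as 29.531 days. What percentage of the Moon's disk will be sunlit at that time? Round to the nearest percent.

131.7 d spans 4 complete synodic months (4 × 29.531 = 118.12 d) plus 13.58 d.
The Moon has covered 13.58/29.531 of its cycle, so θ ≈ 360° × 13.58/29.531 = 165.5°.
With cos θ = (-0.968), the lit fraction is (1 − (-0.968))/2 ≈ 0.984, so 98%.

98%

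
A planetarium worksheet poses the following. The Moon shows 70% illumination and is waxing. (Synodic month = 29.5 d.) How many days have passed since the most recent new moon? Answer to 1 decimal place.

Invert f = (1 − cos θ)/2 to get cos θ = 1 − 2(0.70) = -0.400, hence θ₀ = arccos -0.400 = 113.6°.
Before full moon the principal value applies: θ = 113.6°.
That fraction of the synodic month is 113.6/360 × 29.5 d ≈ 9.31 d.

9.3 days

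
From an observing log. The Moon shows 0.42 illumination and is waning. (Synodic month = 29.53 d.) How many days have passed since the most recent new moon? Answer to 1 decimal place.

22.9 days

Invert f = (1 − cos θ)/2 to get cos θ = 1 − 2(0.42) = 0.160, hence θ₀ = arccos 0.160 = 80.8°.
Since the Moon is past full (waning), take the reflex angle: θ = 360° − 80.8° = 279.2°.
Age = 29.53 × 279.2°/360° ≈ 22.90 days.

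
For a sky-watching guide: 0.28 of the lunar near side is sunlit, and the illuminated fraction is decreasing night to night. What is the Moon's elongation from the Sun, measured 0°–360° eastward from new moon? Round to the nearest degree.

296°

From f = (1 − cos θ)/2: cos θ = 1 − 2×0.28 = 0.440; arccos → 63.9°.
Waning ⇒ past full, so θ = 360° − 63.9° = 296.1°.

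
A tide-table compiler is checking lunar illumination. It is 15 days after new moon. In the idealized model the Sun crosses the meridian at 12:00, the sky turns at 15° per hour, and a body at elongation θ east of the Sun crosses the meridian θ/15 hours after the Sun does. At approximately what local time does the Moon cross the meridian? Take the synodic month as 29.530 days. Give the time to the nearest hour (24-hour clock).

Elongation θ = 360° × 15/29.530 ≈ 182.9°.
At 15° of sky rotation per hour, 182.9° corresponds to a 12.19 h lag.
12:00 + 12.19 h ≈ 00:11 → 00:00 to the nearest hour.

00:00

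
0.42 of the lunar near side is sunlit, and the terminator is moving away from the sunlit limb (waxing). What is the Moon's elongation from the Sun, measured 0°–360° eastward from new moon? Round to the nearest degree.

81°

Invert f = (1 − cos θ)/2 to get cos θ = 1 − 2(0.42) = 0.160, hence θ₀ = arccos 0.160 = 80.8°.
The Moon is waxing (0°–180°), so θ = 80.8° directly.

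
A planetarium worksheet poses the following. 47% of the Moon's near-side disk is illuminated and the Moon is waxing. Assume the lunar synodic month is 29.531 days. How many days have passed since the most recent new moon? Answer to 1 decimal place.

7.1 days

cos θ = 1 − 2f = 0.060, giving a principal value of 86.6°.
The Moon is waxing (0°–180°), so θ = 86.6° directly.
Age = 29.531 × 86.6°/360° ≈ 7.10 days.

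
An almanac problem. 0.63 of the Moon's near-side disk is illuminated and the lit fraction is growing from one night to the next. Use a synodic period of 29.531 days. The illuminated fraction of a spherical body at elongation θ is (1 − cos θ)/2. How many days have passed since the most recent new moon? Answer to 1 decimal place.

Invert f = (1 − cos θ)/2 to get cos θ = 1 − 2(0.63) = -0.260, hence θ₀ = arccos -0.260 = 105.1°.
The Moon is waxing (0°–180°), so θ = 105.1° directly.
At 360°/29.531 d per day, 105.1° corresponds to 8.62 days.

8.6 days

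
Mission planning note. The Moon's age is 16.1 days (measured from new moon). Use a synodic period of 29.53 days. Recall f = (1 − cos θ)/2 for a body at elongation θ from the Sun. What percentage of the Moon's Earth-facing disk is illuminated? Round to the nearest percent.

98%

Elongation θ = 360° × 16.1/29.53 ≈ 196.3°.
With cos θ = (-0.960), the lit fraction is (1 − (-0.960))/2 ≈ 0.980, so 98%.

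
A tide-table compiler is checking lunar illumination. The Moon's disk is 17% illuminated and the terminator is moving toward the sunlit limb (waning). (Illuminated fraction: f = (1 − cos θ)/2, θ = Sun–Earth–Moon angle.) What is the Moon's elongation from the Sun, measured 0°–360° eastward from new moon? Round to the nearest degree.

311°

Invert f = (1 − cos θ)/2 to get cos θ = 1 − 2(0.17) = 0.660, hence θ₀ = arccos 0.660 = 48.7°.
Waning ⇒ past full, so θ = 360° − 48.7° = 311.3°.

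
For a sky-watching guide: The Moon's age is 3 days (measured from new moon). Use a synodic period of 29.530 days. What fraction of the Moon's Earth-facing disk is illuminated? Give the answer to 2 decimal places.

0.10

The Moon has covered 3/29.530 of its cycle, so θ ≈ 360° × 3/29.530 = 36.6°.
Illuminated fraction = (1 − cos 36.6°)/2 = (1 − 0.803)/2 ≈ 0.098.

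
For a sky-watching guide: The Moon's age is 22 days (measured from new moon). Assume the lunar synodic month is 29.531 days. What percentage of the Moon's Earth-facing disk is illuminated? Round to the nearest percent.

The Moon has covered 22/29.531 of its cycle, so θ ≈ 360° × 22/29.531 = 268.2°.
With cos θ = (-0.032), the lit fraction is (1 − (-0.032))/2 ≈ 0.516, so 52%.

52%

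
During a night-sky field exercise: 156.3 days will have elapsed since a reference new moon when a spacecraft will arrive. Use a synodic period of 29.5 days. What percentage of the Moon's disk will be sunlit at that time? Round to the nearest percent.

Reduce mod P: 156.3 − 5×29.5 = 8.80 d into the current lunation.
The Moon has covered 8.80/29.5 of its cycle, so θ ≈ 360° × 8.80/29.5 = 107.4°.
Illuminated fraction = (1 − cos 107.4°)/2 = (1 − (-0.299))/2 ≈ 0.649, so 65%.

65%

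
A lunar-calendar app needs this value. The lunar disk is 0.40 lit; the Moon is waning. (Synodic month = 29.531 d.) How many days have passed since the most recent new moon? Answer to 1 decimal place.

Invert f = (1 − cos θ)/2 to get cos θ = 1 − 2(0.40) = 0.200, hence θ₀ = arccos 0.200 = 78.5°.
A waning Moon lies in 180°–360°, so θ = 360° − 78.5° = 281.5°.
That fraction of the synodic month is 281.5/360 × 29.531 d ≈ 23.09 d.

23.1 days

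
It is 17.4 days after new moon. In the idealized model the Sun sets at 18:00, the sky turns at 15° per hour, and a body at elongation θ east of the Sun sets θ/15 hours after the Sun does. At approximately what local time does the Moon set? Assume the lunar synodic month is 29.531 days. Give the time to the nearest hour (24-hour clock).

08:00

The Moon has covered 17.4/29.531 of its cycle, so θ ≈ 360° × 17.4/29.531 = 212.1°.
The Moon trails the Sun by θ/15 = 212.1/15 ≈ 14.14 hours.
18:00 + 14.14 h ≈ 08:08 → 08:00 to the nearest hour.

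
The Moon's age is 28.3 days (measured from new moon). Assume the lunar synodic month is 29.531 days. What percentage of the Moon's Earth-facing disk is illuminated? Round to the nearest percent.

The Moon has covered 28.3/29.531 of its cycle, so θ ≈ 360° × 28.3/29.531 = 345.0°.
With cos θ = 0.966, the lit fraction is (1 − 0.966)/2 ≈ 0.017, so 2%.

2%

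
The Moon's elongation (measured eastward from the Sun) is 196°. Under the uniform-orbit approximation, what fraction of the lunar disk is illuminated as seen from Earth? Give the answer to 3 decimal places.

cos 196° = (-0.961), so f = (1 − (-0.961))/2 = 0.981.

0.981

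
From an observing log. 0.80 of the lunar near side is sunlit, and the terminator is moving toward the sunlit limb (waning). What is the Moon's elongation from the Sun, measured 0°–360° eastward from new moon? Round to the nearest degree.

233°

Invert f = (1 − cos θ)/2 to get cos θ = 1 − 2(0.80) = -0.600, hence θ₀ = arccos -0.600 = 126.9°.
Since the Moon is past full (waning), take the reflex angle: θ = 360° − 126.9° = 233.1°.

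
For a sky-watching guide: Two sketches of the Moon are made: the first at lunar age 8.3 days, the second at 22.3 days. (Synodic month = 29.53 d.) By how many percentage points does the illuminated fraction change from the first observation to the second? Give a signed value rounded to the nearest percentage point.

θ₁ = 360° × 8.3/29.53 = 101.2°, f₁ = (1 − cos θ₁)/2 = 0.597.
θ₂ = 360° × 22.3/29.53 = 271.9°, f₂ = (1 − cos θ₂)/2 = 0.484.
Change = f₂ − f₁ = -0.113 → -11 percentage points.

-11 pp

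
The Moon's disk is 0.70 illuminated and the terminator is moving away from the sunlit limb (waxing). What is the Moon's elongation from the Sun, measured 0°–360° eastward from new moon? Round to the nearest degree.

Invert f = (1 − cos θ)/2 to get cos θ = 1 − 2(0.70) = -0.400, hence θ₀ = arccos -0.400 = 113.6°.
Before full moon the principal value applies: θ = 113.6°.

114°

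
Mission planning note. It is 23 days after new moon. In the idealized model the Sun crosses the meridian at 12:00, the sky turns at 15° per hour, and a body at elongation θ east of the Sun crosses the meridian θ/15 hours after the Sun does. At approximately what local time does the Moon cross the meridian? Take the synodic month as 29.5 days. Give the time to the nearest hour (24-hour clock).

07:00

Elongation θ = 360° × 23/29.5 ≈ 280.7°.
The Moon trails the Sun by θ/15 = 280.7/15 ≈ 18.71 hours.
12:00 + 18.71 h ≈ 06:43 → 07:00 to the nearest hour.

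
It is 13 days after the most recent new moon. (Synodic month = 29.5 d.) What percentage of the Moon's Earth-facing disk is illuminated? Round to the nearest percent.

97%

Elongation θ = 360° × 13/29.5 ≈ 158.6°.
cos 158.6° = (-0.931), so f = (1 − (-0.931))/2 = 0.966, so 97%.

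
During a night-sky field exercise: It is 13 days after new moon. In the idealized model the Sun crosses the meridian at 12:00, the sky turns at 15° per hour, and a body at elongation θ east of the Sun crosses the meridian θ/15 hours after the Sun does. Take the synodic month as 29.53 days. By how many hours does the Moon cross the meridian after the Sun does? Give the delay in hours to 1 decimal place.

10.6 h

Phase angle: θ = 360°·(13 d)/(29.53 d) = 158.5°.
At 15° of sky rotation per hour, 158.5° corresponds to a 10.57 h lag.
So the Moon crosses the meridian 10.57 h after the Sun.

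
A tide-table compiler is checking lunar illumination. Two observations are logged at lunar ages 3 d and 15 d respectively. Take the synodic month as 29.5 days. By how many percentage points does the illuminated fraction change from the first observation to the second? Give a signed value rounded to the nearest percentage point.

+90 pp

First observation: θ = 360°·3/29.5 = 36.6°, so f = 0.099.
Second observation: θ = 183.1°, f = 0.999.
Δf = 0.999 − 0.099 = +0.901, i.e. +90 pp.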